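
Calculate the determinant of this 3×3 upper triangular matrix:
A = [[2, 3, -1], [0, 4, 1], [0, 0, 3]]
24

The determinant of a triangular matrix is the product of its diagonal entries (the off-diagonal entries above the diagonal do not affect it).
det(A) = (2) * (4) * (3) = 24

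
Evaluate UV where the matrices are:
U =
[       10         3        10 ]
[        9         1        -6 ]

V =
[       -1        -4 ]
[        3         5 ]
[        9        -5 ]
UV =
[       89       -75 ]
[      -60        -1 ]

Matrix multiplication: (UV)[i][j] = sum over k of U[i][k] * V[k][j].
  (UV)[0][0] = (10)*(-1) + (3)*(3) + (10)*(9) = 89
  (UV)[0][1] = (10)*(-4) + (3)*(5) + (10)*(-5) = -75
  (UV)[1][0] = (9)*(-1) + (1)*(3) + (-6)*(9) = -60
  (UV)[1][1] = (9)*(-4) + (1)*(5) + (-6)*(-5) = -1
UV =
[       89       -75 ]
[      -60        -1 ]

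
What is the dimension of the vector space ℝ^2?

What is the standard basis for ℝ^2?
Dimension = 2; standard basis = {e_1, e_2}

ℝ^2 is the space of 2-tuples of real numbers; its dimension is 2.
The standard basis consists of 2 vectors: e_1, e_2, where e_i is the vector with 1 in position i and 0 elsewhere.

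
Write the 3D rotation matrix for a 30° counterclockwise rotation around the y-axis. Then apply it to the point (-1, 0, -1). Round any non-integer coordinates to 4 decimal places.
R = [[√3/2, 0, 1/2], [0, 1, 0], [-1/2, 0, √3/2]]; R·(-1, 0, -1) = (-1.3660, 0.0000, -0.3660)

Rotation matrix for 30° around y-axis:
cos(30°) = √3/2, sin(30°) = 1/2
R = [[√3/2, 0, 1/2], [0, 1, 0], [-1/2, 0, √3/2]]
Apply to (-1, 0, -1): R·[-1, 0, -1]ᵀ = (-1.3660, 0.0000, -0.3660)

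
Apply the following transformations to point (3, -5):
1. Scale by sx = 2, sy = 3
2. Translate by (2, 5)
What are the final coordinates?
(8, -10)

Step 1: Scale (3, -5) by (sx, sy) = (2, 3) → (6, -15)
Step 2: Translate by (2, 5) → (8, -10)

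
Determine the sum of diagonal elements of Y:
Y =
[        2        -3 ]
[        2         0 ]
tr(Y) = 2 + 0 = 2

The trace of a square matrix is the sum of its diagonal entries.
Diagonal entries of Y: Y[0][0] = 2, Y[1][1] = 0.
tr(Y) = 2 + 0 = 2.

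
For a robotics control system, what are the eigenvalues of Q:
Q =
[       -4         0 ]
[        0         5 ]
λ = -4, 5

Solve det(Q - λI) = 0. For a 2×2 matrix the characteristic equation is λ² - (trace)λ + det = 0.
trace(Q) = a + d = -4 + 5 = 1.
det(Q) = a*d - b*c = (-4)*(5) - (0)*(0) = -20 - 0 = -20.
Characteristic equation: λ² - (1)λ + (-20) = 0.
Discriminant = (1)² - 4*(-20) = 1 + 80 = 81.
λ = (1 ± √81) / 2 = (1 ± 9) / 2 = -4, 5.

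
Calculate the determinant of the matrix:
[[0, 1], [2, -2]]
-2

For a 2×2 matrix [[a, b], [c, d]], det = ad - bc
det = (0)(-2) - (1)(2) = 0 - 2 = -2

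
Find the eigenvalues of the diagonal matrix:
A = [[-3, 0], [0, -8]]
λ₁ = -3, λ₂ = -8

The characteristic polynomial of A is det(A - λI) = (-3 - λ)(-8 - λ) = 0.
The roots are λ = -3 and λ = -8, so the eigenvalues are the diagonal entries.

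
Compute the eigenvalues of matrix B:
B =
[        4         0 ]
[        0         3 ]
λ = 3, 4

Solve det(B - λI) = 0. For a 2×2 matrix the characteristic equation is λ² - (trace)λ + det = 0.
trace(B) = a + d = 4 + 3 = 7.
det(B) = a*d - b*c = (4)*(3) - (0)*(0) = 12 - 0 = 12.
Characteristic equation: λ² - (7)λ + (12) = 0.
Discriminant = (7)² - 4*(12) = 49 - 48 = 1.
λ = (7 ± √1) / 2 = (7 ± 1) / 2 = 3, 4.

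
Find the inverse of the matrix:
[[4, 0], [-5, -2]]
[[1/4, 0], [-5/8, -1/2]]

For [[a,b],[c,d]], inverse = (1/det)·[[d,-b],[-c,a]]
det = 4·-2 - 0·-5 = -8
Inverse = (1/-8)·[[-2, 0], [5, 4]]
        = [[1/4, 0], [-5/8, -1/2]]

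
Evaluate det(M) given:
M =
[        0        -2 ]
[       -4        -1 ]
det(M) = -8

For a 2×2 matrix [[a, b], [c, d]], det = a*d - b*c.
det(M) = (0)*(-1) - (-2)*(-4) = 0 - 8 = -8.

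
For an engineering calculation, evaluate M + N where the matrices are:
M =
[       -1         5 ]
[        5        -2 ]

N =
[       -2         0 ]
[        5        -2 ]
M + N =
[       -3         5 ]
[       10        -4 ]

Matrix addition is elementwise: (M+N)[i][j] = M[i][j] + N[i][j].
  (M+N)[0][0] = (-1) + (-2) = -3
  (M+N)[0][1] = (5) + (0) = 5
  (M+N)[1][0] = (5) + (5) = 10
  (M+N)[1][1] = (-2) + (-2) = -4
M + N =
[       -3         5 ]
[       10        -4 ]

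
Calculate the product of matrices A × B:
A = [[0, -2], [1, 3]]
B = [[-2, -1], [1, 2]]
[[-2, -4], [1, 5]]

Matrix multiplication:
C[0][0] = 0×-2 + -2×1 = -2
C[0][1] = 0×-1 + -2×2 = -4
C[1][0] = 1×-2 + 3×1 = 1
C[1][1] = 1×-1 + 3×2 = 5
Result: [[-2, -4], [1, 5]]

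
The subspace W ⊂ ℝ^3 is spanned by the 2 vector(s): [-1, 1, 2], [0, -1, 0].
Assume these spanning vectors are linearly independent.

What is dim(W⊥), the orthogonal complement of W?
dim(W⊥) = 1

For any subspace W of ℝ^n, dim(W) + dim(W⊥) = n (the whole-space dimension).
Here the given 2 vectors are linearly independent, so dim(W) = 2.
Thus dim(W⊥) = n - dim(W) = 3 - 2 = 1.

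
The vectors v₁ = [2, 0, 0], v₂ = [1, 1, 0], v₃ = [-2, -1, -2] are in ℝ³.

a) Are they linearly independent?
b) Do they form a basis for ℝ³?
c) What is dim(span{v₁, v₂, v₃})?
Yes independent, yes basis, dim = 3

Stack v₁, v₂, v₃ as rows of a 3×3 matrix.
[[2, 0, 0]; [1, 1, 0]; [-2, -1, -2]] is already lower triangular with nonzero diagonal entries (2, 1, -2), so its determinant is the product of the diagonal entries, det = (2)·(1)·(-2) = -4 ≠ 0, and the rows are linearly independent.
Three linearly independent vectors in ℝ³ form a basis for ℝ³, so dim(span{v₁,v₂,v₃}) = 3.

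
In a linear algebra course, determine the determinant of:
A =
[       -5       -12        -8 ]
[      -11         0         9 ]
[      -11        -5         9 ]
det(A) = -665

Expand along row 0 (cofactor expansion): det(A) = a*(e*i - f*h) - b*(d*i - f*g) + c*(d*h - e*g), where the 3×3 is [[a, b, c], [d, e, f], [g, h, i]].
Minor M_00 = (0)*(9) - (9)*(-5) = 0 + 45 = 45.
Minor M_01 = (-11)*(9) - (9)*(-11) = -99 + 99 = 0.
Minor M_02 = (-11)*(-5) - (0)*(-11) = 55 - 0 = 55.
det(A) = (-5)*(45) - (-12)*(0) + (-8)*(55) = -225 + 0 - 440 = -665.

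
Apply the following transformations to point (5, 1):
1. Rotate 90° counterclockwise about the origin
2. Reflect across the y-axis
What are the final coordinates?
(1, 5)

Step 1: Rotate 90° → (-1, 5)
Step 2: Reflect across the y-axis → (1, 5)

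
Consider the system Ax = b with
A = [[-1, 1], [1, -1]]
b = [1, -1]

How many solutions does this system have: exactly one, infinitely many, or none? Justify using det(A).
Infinitely many solutions

det(A) = (-1)*(-1) - (1)*(1) = 0, so A is singular (column 2 is -1 times column 1).
b = [1, -1] = -1 * column 1 of A, so b lies in the column space of A.
A singular matrix whose right-hand side is in its column space gives a 1-parameter family of solutions — infinitely many.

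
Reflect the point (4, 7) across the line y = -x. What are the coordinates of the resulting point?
(-7, -4)

Reflection across line y = -x: (4, 7) → (-7, -4)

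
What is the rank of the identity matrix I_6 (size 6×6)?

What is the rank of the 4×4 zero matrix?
rank(I_6) = 6, rank(0) = 0

The identity I_6 has 6 columns that are the standard basis vectors e_1, …, e_6. These are linearly independent, so all 6 columns are pivots and rank(I_6) = 6.
The 4×4 zero matrix has every entry zero, so every row is the zero row and there are no pivots; rank(0) = 0.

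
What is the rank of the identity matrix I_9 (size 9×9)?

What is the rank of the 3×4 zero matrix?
rank(I_9) = 9, rank(0) = 0

The identity I_9 has 9 columns that are the standard basis vectors e_1, …, e_9. These are linearly independent, so all 9 columns are pivots and rank(I_9) = 9.
The 3×4 zero matrix has every entry zero, so every row is the zero row and there are no pivots; rank(0) = 0.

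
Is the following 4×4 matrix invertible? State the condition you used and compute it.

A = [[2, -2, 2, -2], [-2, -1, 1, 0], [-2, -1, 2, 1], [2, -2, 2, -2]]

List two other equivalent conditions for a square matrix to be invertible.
No, not invertible; det(A) = 0 (two rows are equal, so the rows are linearly dependent). Equivalent conditions (failing for this A): rank(A) < 4; Ax = 0 has non-trivial solutions; 0 is an eigenvalue; the columns are linearly dependent.

To check invertibility, compute det(A).
In this matrix, row 0 and the last row are identical, so one row is a scalar multiple of another and the rows are linearly dependent.
A matrix with linearly dependent rows has det = 0 and is not invertible.
Equivalent failed conditions:
- rank(A) < 4.
- Ax = 0 has non-trivial solutions.
- 0 is an eigenvalue.
- The columns are linearly dependent.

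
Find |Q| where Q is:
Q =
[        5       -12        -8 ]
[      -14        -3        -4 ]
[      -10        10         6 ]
det(Q) = -18

Expand along row 0 (cofactor expansion): det(Q) = a*(e*i - f*h) - b*(d*i - f*g) + c*(d*h - e*g), where the 3×3 is [[a, b, c], [d, e, f], [g, h, i]].
Minor M_00 = (-3)*(6) - (-4)*(10) = -18 + 40 = 22.
Minor M_01 = (-14)*(6) - (-4)*(-10) = -84 - 40 = -124.
Minor M_02 = (-14)*(10) - (-3)*(-10) = -140 - 30 = -170.
det(Q) = (5)*(22) - (-12)*(-124) + (-8)*(-170) = 110 - 1488 + 1360 = -18.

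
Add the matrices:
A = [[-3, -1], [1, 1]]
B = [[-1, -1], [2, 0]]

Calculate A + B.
[[-4, -2], [3, 1]]

Add corresponding elements:
(-3)+(-1)=-4
(-1)+(-1)=-2
(1)+(2)=3
(1)+(0)=1
A + B = [[-4, -2], [3, 1]]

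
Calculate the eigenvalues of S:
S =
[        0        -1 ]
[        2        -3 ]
λ = -2, -1

Solve det(S - λI) = 0. For a 2×2 matrix the characteristic equation is λ² - (trace)λ + det = 0.
trace(S) = a + d = 0 - 3 = -3.
det(S) = a*d - b*c = (0)*(-3) - (-1)*(2) = 0 + 2 = 2.
Characteristic equation: λ² - (-3)λ + (2) = 0.
Discriminant = (-3)² - 4*(2) = 9 - 8 = 1.
λ = (-3 ± √1) / 2 = (-3 ± 1) / 2 = -2, -1.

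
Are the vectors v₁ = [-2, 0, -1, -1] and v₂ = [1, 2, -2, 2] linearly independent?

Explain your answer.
Yes, linearly independent

Two vectors are linearly dependent iff one is a scalar multiple of the other.
No single scalar k satisfies v₂ = k·v₁ (the ratios of corresponding entries disagree), so v₁ and v₂ are linearly independent.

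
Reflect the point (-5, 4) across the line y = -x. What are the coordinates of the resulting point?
(-4, 5)

Reflection across line y = -x: (-5, 4) → (-4, 5)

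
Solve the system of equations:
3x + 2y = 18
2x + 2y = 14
x = 4, y = 3

Use elimination (row reduction):
Equation 1: 3x + 2y = 18.
Equation 2: 2x + 2y = 14.
Multiply Eq1 by 2 and Eq2 by 3: 6x + 4y = 36;  6x + 6y = 42.
Subtract: (2)y = 6, so y = 3.
Back-substitute into Eq1: 3x + 2*(3) = 18, so x = 4.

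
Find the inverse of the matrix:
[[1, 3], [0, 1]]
[[1, -3], [0, 1]]

For [[a,b],[c,d]], inverse = (1/det)·[[d,-b],[-c,a]]
det = 1·1 - 3·0 = 1
Inverse = (1/1)·[[1, -3], [0, 1]]
        = [[1, -3], [0, 1]]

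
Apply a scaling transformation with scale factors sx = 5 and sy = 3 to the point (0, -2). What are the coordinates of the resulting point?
(0, -6)

Scaling matrix:
[[5, 0], [0, 3]]
Result: (0 × 5, -2 × 3) = (0, -6)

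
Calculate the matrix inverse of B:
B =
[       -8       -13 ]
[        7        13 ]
det(B) = -13
B⁻¹ =
[       -1        -1 ]
[     7/13      8/13 ]

For a 2×2 matrix B = [[a, b], [c, d]] with det(B) ≠ 0, B⁻¹ = (1/det(B)) * [[d, -b], [-c, a]].
det(B) = (-8)*(13) - (-13)*(7) = -104 + 91 = -13.
B⁻¹ = (1/-13) * [[13, 13], [-7, -8]].
Dividing each entry by -13 and reducing:
B⁻¹ =
[       -1        -1 ]
[     7/13      8/13 ]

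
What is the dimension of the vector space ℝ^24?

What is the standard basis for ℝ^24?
Dimension = 24; standard basis = {e_1, e_2, e_3, …, e_24}

ℝ^24 is the space of 24-tuples of real numbers; its dimension is 24.
The standard basis consists of 24 vectors: e_1, e_2, e_3, …, e_24, where e_i is the vector with 1 in position i and 0 elsewhere.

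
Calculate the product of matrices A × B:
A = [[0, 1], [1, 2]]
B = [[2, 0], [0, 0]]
[[0, 0], [2, 0]]

Matrix multiplication:
C[0][0] = 0×2 + 1×0 = 0
C[0][1] = 0×0 + 1×0 = 0
C[1][0] = 1×2 + 2×0 = 2
C[1][1] = 1×0 + 2×0 = 0
Result: [[0, 0], [2, 0]]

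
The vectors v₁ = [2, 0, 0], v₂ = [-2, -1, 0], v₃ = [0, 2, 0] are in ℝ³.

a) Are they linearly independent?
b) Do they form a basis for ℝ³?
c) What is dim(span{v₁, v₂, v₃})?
Not independent, not a basis, dim(span) = 2

Check whether v₃ can be written as a linear combination of v₁ and v₂.
v₃ = (-2)·v₁ + (-2)·v₂ = [0, 2, 0], so the three vectors are linearly dependent.
Thus they do not form a basis for ℝ³, and dim(span{v₁, v₂, v₃}) = 2 (spanned by v₁ and v₂).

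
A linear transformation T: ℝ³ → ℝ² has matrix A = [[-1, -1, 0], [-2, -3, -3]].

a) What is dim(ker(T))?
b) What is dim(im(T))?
dim(ker) = 1, dim(im) = 2

The two rows are not scalar multiples of one another (no single k satisfies row 2 = k × row 1), so they are linearly independent.
Thus rank(A) = 2.
dim(im(T)) = rank(A) = 2.
By the rank-nullity theorem applied to T: ℝ³ → ℝ², rank(A) + nullity(A) = 3 (the domain dimension), so dim(ker(T)) = 3 - 2 = 1.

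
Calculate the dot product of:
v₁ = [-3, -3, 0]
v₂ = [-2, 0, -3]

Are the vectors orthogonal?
6, No

The dot product is the sum of products of corresponding components.
v₁·v₂ = (-3)*(-2) + (-3)*(0) + (0)*(-3) = 6 + 0 + 0 = 6.
Two vectors are orthogonal iff their dot product is 0; here the dot product is 6, so the vectors are not orthogonal.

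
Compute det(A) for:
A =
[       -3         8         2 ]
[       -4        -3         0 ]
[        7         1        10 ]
det(A) = 444

Expand along row 0 (cofactor expansion): det(A) = a*(e*i - f*h) - b*(d*i - f*g) + c*(d*h - e*g), where the 3×3 is [[a, b, c], [d, e, f], [g, h, i]].
Minor M_00 = (-3)*(10) - (0)*(1) = -30 - 0 = -30.
Minor M_01 = (-4)*(10) - (0)*(7) = -40 - 0 = -40.
Minor M_02 = (-4)*(1) - (-3)*(7) = -4 + 21 = 17.
det(A) = (-3)*(-30) - (8)*(-40) + (2)*(17) = 90 + 320 + 34 = 444.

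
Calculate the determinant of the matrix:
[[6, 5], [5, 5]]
5

For a 2×2 matrix [[a, b], [c, d]], det = ad - bc
det = (6)(5) - (5)(5) = 30 - 25 = 5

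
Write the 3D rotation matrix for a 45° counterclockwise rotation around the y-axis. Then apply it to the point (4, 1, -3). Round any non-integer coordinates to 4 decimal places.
R = [[√2/2, 0, √2/2], [0, 1, 0], [-√2/2, 0, √2/2]]; R·(4, 1, -3) = (0.7071, 1.0000, -4.9497)

Rotation matrix for 45° around y-axis:
cos(45°) = √2/2, sin(45°) = √2/2
R = [[√2/2, 0, √2/2], [0, 1, 0], [-√2/2, 0, √2/2]]
Apply to (4, 1, -3): R·[4, 1, -3]ᵀ = (0.7071, 1.0000, -4.9497)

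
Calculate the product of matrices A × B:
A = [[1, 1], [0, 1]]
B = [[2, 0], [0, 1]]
[[2, 1], [0, 1]]

Matrix multiplication:
C[0][0] = 1×2 + 1×0 = 2
C[0][1] = 1×0 + 1×1 = 1
C[1][0] = 0×2 + 1×0 = 0
C[1][1] = 0×0 + 1×1 = 1
Result: [[2, 1], [0, 1]]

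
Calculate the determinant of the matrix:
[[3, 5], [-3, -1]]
12

For a 2×2 matrix [[a, b], [c, d]], det = ad - bc
det = (3)(-1) - (5)(-3) = -3 - -15 = 12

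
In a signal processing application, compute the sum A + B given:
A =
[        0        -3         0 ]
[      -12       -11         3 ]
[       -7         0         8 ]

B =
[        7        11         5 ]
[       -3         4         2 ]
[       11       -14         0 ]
A + B =
[        7         8         5 ]
[      -15        -7         5 ]
[        4       -14         8 ]

Matrix addition is elementwise: (A+B)[i][j] = A[i][j] + B[i][j].
  (A+B)[0][0] = (0) + (7) = 7
  (A+B)[0][1] = (-3) + (11) = 8
  (A+B)[0][2] = (0) + (5) = 5
  (A+B)[1][0] = (-12) + (-3) = -15
  (A+B)[1][1] = (-11) + (4) = -7
  (A+B)[1][2] = (3) + (2) = 5
  (A+B)[2][0] = (-7) + (11) = 4
  (A+B)[2][1] = (0) + (-14) = -14
  (A+B)[2][2] = (8) + (0) = 8
A + B =
[        7         8         5 ]
[      -15        -7         5 ]
[        4       -14         8 ]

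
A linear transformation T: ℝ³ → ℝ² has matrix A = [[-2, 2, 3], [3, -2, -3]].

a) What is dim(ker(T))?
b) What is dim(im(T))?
dim(ker) = 1, dim(im) = 2

The two rows are not scalar multiples of one another (no single k satisfies row 2 = k × row 1), so they are linearly independent.
Thus rank(A) = 2.
dim(im(T)) = rank(A) = 2.
By the rank-nullity theorem applied to T: ℝ³ → ℝ², rank(A) + nullity(A) = 3 (the domain dimension), so dim(ker(T)) = 3 - 2 = 1.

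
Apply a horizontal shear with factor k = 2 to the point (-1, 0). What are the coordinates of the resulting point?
(-1, 0)

Shear matrix for horizontal shear with factor k = 2:
[[1, 2], [0, 1]]
Result: (-1, 0) → (-1, 0)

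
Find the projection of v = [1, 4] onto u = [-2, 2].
[-3/2, 3/2]

The projection of v onto u is proj_u(v) = ((v·u) / (u·u)) · u.
v·u = (1)*(-2) + (4)*(2) = 6.
u·u = (-2)*(-2) + (2)*(2) = 8.
coefficient = 6 / 8 = 3/4.
proj_u(v) = 3/4 · [-2, 2] = [-3/2, 3/2].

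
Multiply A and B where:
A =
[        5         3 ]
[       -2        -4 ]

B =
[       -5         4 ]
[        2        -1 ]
AB =
[      -19        17 ]
[        2        -4 ]

Matrix multiplication: (AB)[i][j] = sum over k of A[i][k] * B[k][j].
  (AB)[0][0] = (5)*(-5) + (3)*(2) = -19
  (AB)[0][1] = (5)*(4) + (3)*(-1) = 17
  (AB)[1][0] = (-2)*(-5) + (-4)*(2) = 2
  (AB)[1][1] = (-2)*(4) + (-4)*(-1) = -4
AB =
[      -19        17 ]
[        2        -4 ]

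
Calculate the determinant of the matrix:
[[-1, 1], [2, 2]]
-4

For a 2×2 matrix [[a, b], [c, d]], det = ad - bc
det = (-1)(2) - (1)(2) = -2 - 2 = -4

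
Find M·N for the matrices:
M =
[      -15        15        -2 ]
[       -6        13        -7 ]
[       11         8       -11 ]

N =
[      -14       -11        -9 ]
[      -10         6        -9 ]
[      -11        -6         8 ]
MN =
[       82       267       -16 ]
[       31       186      -119 ]
[     -113        -7      -259 ]

Matrix multiplication: (MN)[i][j] = sum over k of M[i][k] * N[k][j].
  (MN)[0][0] = (-15)*(-14) + (15)*(-10) + (-2)*(-11) = 82
  (MN)[0][1] = (-15)*(-11) + (15)*(6) + (-2)*(-6) = 267
  (MN)[0][2] = (-15)*(-9) + (15)*(-9) + (-2)*(8) = -16
  (MN)[1][0] = (-6)*(-14) + (13)*(-10) + (-7)*(-11) = 31
  (MN)[1][1] = (-6)*(-11) + (13)*(6) + (-7)*(-6) = 186
  (MN)[1][2] = (-6)*(-9) + (13)*(-9) + (-7)*(8) = -119
  (MN)[2][0] = (11)*(-14) + (8)*(-10) + (-11)*(-11) = -113
  (MN)[2][1] = (11)*(-11) + (8)*(6) + (-11)*(-6) = -7
  (MN)[2][2] = (11)*(-9) + (8)*(-9) + (-11)*(8) = -259
MN =
[       82       267       -16 ]
[       31       186      -119 ]
[     -113        -7      -259 ]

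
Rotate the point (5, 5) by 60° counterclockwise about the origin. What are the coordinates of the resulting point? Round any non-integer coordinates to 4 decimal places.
(-1.8301, 6.8301)

Rotation matrix R(θ) = [[cos θ, -sin θ], [sin θ, cos θ]]; for θ = 60°:
R = [[1/2, -√3/2], [√3/2, 1/2]]
Result: R × [5, 5]ᵀ = [1/2·5 + (-√3/2)·5, √3/2·5 + (1/2)·5]ᵀ = (-1.8301, 6.8301)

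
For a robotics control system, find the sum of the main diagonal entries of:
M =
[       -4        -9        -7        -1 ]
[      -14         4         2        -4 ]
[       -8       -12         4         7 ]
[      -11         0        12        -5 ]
tr(M) = -4 + 4 + 4 - 5 = -1

The trace of a square matrix is the sum of its diagonal entries.
Diagonal entries of M: M[0][0] = -4, M[1][1] = 4, M[2][2] = 4, M[3][3] = -5.
tr(M) = -4 + 4 + 4 - 5 = -1.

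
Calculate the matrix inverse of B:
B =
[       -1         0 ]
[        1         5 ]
det(B) = -5
B⁻¹ =
[       -1         0 ]
[      1/5       1/5 ]

For a 2×2 matrix B = [[a, b], [c, d]] with det(B) ≠ 0, B⁻¹ = (1/det(B)) * [[d, -b], [-c, a]].
det(B) = (-1)*(5) - (0)*(1) = -5 - 0 = -5.
B⁻¹ = (1/-5) * [[5, 0], [-1, -1]].
Dividing each entry by -5 and reducing:
B⁻¹ =
[       -1         0 ]
[      1/5       1/5 ]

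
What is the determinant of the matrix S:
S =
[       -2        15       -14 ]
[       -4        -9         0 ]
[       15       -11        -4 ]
det(S) = -2818

Expand along row 0 (cofactor expansion): det(S) = a*(e*i - f*h) - b*(d*i - f*g) + c*(d*h - e*g), where the 3×3 is [[a, b, c], [d, e, f], [g, h, i]].
Minor M_00 = (-9)*(-4) - (0)*(-11) = 36 - 0 = 36.
Minor M_01 = (-4)*(-4) - (0)*(15) = 16 - 0 = 16.
Minor M_02 = (-4)*(-11) - (-9)*(15) = 44 + 135 = 179.
det(S) = (-2)*(36) - (15)*(16) + (-14)*(179) = -72 - 240 - 2506 = -2818.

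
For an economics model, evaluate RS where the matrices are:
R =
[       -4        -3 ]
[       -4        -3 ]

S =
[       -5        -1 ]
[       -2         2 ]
RS =
[       26        -2 ]
[       26        -2 ]

Matrix multiplication: (RS)[i][j] = sum over k of R[i][k] * S[k][j].
  (RS)[0][0] = (-4)*(-5) + (-3)*(-2) = 26
  (RS)[0][1] = (-4)*(-1) + (-3)*(2) = -2
  (RS)[1][0] = (-4)*(-5) + (-3)*(-2) = 26
  (RS)[1][1] = (-4)*(-1) + (-3)*(2) = -2
RS =
[       26        -2 ]
[       26        -2 ]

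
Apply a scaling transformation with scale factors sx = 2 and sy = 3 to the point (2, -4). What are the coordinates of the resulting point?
(4, -12)

Scaling matrix:
[[2, 0], [0, 3]]
Result: (2 × 2, -4 × 3) = (4, -12)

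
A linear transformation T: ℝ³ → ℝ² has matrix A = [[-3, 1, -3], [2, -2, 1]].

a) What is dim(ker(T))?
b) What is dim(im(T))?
dim(ker) = 1, dim(im) = 2

The two rows are not scalar multiples of one another (no single k satisfies row 2 = k × row 1), so they are linearly independent.
Thus rank(A) = 2.
dim(im(T)) = rank(A) = 2.
By the rank-nullity theorem applied to T: ℝ³ → ℝ², rank(A) + nullity(A) = 3 (the domain dimension), so dim(ker(T)) = 3 - 2 = 1.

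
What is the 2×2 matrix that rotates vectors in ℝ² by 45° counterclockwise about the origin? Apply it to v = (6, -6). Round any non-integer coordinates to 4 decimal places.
R = [[√2/2, -√2/2], [√2/2, √2/2]]; R·v = (8.4853, 0.0000)

A counterclockwise rotation by angle θ in ℝ² has matrix R(θ) = [[cos θ, -sin θ], [sin θ, cos θ]].
For θ = 45°: cos θ = √2/2, sin θ = √2/2.
R(45°) = [[√2/2, -√2/2], [√2/2, √2/2]].
R·v = [√2/2·6 + (-√2/2)·-6, √2/2·6 + √2/2·-6] = (8.4853, 0.0000).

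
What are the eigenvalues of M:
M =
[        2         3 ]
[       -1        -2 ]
λ = -1, 1

Solve det(M - λI) = 0. For a 2×2 matrix the characteristic equation is λ² - (trace)λ + det = 0.
trace(M) = a + d = 2 - 2 = 0.
det(M) = a*d - b*c = (2)*(-2) - (3)*(-1) = -4 + 3 = -1.
Characteristic equation: λ² - (0)λ + (-1) = 0.
Discriminant = (0)² - 4*(-1) = 0 + 4 = 4.
λ = (0 ± √4) / 2 = (0 ± 2) / 2 = -1, 1.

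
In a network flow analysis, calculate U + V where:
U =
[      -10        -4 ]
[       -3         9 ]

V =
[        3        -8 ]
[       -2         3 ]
U + V =
[       -7       -12 ]
[       -5        12 ]

Matrix addition is elementwise: (U+V)[i][j] = U[i][j] + V[i][j].
  (U+V)[0][0] = (-10) + (3) = -7
  (U+V)[0][1] = (-4) + (-8) = -12
  (U+V)[1][0] = (-3) + (-2) = -5
  (U+V)[1][1] = (9) + (3) = 12
U + V =
[       -7       -12 ]
[       -5        12 ]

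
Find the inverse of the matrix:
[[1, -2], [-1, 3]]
[[3, 2], [1, 1]]

For [[a,b],[c,d]], inverse = (1/det)·[[d,-b],[-c,a]]
det = 1·3 - -2·-1 = 1
Inverse = (1/1)·[[3, 2], [1, 1]]
        = [[3, 2], [1, 1]]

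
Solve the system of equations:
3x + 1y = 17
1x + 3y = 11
x = 5, y = 2

Use elimination (row reduction):
Equation 1: 3x + 1y = 17.
Equation 2: 1x + 3y = 11.
Multiply Eq1 by 1 and Eq2 by 3: 3x + 1y = 17;  3x + 9y = 33.
Subtract: (8)y = 16, so y = 2.
Back-substitute into Eq1: 3x + 1*(2) = 17, so x = 5.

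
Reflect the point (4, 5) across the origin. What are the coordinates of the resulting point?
(-4, -5)

Reflection across origin: (4, 5) → (-4, -5)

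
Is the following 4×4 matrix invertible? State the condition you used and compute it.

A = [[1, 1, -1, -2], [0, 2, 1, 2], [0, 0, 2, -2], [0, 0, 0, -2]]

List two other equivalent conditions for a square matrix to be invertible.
Yes, invertible; det(A) = -8 ≠ 0. Equivalent conditions: rank(A) = 4; Ax = 0 has only the trivial solution; 0 is not an eigenvalue; the columns of A are linearly independent.

To check invertibility, compute det(A).
The given matrix is triangular, so det(A) equals the product of its diagonal entries = -8 ≠ 0.
Since det(A) ≠ 0, A is invertible.
Equivalent conditions for a square matrix A to be invertible:
- rank(A) = 4 (full rank).
- The homogeneous system Ax = 0 has only the trivial solution x = 0.
- 0 is not an eigenvalue of A.
- The columns (equivalently rows) of A are linearly independent.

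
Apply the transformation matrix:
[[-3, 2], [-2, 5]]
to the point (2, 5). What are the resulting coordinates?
(4, 21)

Matrix multiplication:
[[-3, 2], [-2, 5]] × [2, 5]ᵀ
= [-3×2 + 2×5, -2×2 + 5×5]ᵀ
= [4.0000, 21.0000]ᵀ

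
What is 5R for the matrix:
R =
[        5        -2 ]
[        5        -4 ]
5R =
[       25       -10 ]
[       25       -20 ]

Scalar multiplication is elementwise: (5R)[i][j] = 5 * R[i][j].
  (5R)[0][0] = 5 * (5) = 25
  (5R)[0][1] = 5 * (-2) = -10
  (5R)[1][0] = 5 * (5) = 25
  (5R)[1][1] = 5 * (-4) = -20
5R =
[       25       -10 ]
[       25       -20 ]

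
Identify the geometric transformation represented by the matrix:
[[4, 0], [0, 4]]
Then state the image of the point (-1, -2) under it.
uniform scaling by factor 4; image of (-1, -2) is (-4, -8)

This is a diagonal matrix with equal entries 4, so it scales both axes by the same factor 4.
The matrix [[4, 0], [0, 4]] represents: uniform scaling by factor 4.
Applying it to (-1, -2): [4·-1 + 0·-2, 0·-1 + 4·-2] = (-4, -8).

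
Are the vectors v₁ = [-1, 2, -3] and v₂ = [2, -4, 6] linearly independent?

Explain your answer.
No, linearly dependent (v₂ = -2·v₁)

Check whether there is a scalar k with v₂ = k·v₁.
Comparing components, k = -2 satisfies -2·[-1, 2, -3] = [2, -4, 6].
Since v₂ is a scalar multiple of v₁, the two vectors are linearly dependent.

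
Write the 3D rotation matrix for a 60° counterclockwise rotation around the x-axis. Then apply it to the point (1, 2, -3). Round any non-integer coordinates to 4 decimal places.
R = [[1, 0, 0], [0, 1/2, -√3/2], [0, √3/2, 1/2]]; R·(1, 2, -3) = (1.0000, 3.5981, 0.2321)

Rotation matrix for 60° around x-axis:
cos(60°) = 1/2, sin(60°) = √3/2
R = [[1, 0, 0], [0, 1/2, -√3/2], [0, √3/2, 1/2]]
Apply to (1, 2, -3): R·[1, 2, -3]ᵀ = (1.0000, 3.5981, 0.2321)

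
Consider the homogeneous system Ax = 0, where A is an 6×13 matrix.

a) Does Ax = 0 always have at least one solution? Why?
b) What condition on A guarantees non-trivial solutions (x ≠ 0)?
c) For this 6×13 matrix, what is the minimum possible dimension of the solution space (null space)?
a) Yes, x = 0 is always a solution. b) When A has linearly dependent columns (rank < n). c) Minimum nullity = 7.

a) x = 0 satisfies A·0 = 0, so the zero vector is always a solution.
b) Non-trivial solutions exist iff the columns of A are linearly dependent, equivalently rank(A) < n (the number of columns).
c) By rank-nullity, rank(A) + nullity(A) = n = 13. Since A has only 6 rows, rank(A) ≤ 6, so nullity(A) ≥ 13 - 6 = 7.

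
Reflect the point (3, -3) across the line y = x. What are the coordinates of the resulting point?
(-3, 3)

Reflection across line y = x: (3, -3) → (-3, 3)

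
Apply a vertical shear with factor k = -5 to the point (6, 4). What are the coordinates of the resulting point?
(6, -26)

Shear matrix for vertical shear with factor k = -5:
[[1, 0], [-5, 1]]
Result: (6, 4) → (6, -26)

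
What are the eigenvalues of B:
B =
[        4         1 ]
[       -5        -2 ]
λ = -1, 3

Solve det(B - λI) = 0. For a 2×2 matrix the characteristic equation is λ² - (trace)λ + det = 0.
trace(B) = a + d = 4 - 2 = 2.
det(B) = a*d - b*c = (4)*(-2) - (1)*(-5) = -8 + 5 = -3.
Characteristic equation: λ² - (2)λ + (-3) = 0.
Discriminant = (2)² - 4*(-3) = 4 + 12 = 16.
λ = (2 ± √16) / 2 = (2 ± 4) / 2 = -1, 3.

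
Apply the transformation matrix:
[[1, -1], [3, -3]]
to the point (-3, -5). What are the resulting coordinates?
(2, 6)

Matrix multiplication:
[[1, -1], [3, -3]] × [-3, -5]ᵀ
= [1×-3 + -1×-5, 3×-3 + -3×-5]ᵀ
= [2.0000, 6.0000]ᵀ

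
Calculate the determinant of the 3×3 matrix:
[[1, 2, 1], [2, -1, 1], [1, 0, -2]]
13

Expansion along first row:
det = 1·det([[-1,1],[0,-2]]) - 2·det([[2,1],[1,-2]]) + 1·det([[2,-1],[1,0]])
    = 1·(-1·-2 - 1·0) - 2·(2·-2 - 1·1) + 1·(2·0 - -1·1)
    = 1·2 - 2·-5 + 1·1
    = 2 + 10 + 1 = 13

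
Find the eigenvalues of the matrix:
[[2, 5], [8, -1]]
λ = -6 and λ = 7

Characteristic equation: det(A - λI) = 0
λ² - (trace)λ + (det) = 0
λ² - (1)λ + (-42) = 0
λ² - 1λ - 42 = 0
Solving: λ = -6, 7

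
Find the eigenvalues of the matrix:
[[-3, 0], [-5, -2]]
λ = -3 and λ = -2

Characteristic equation: det(A - λI) = 0
λ² - (trace)λ + (det) = 0
λ² - (-5)λ + (6) = 0
λ² + 5λ + 6 = 0
Solving: λ = -3, -2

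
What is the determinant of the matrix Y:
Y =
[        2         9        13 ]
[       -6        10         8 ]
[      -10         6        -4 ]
det(Y) = -280

Expand along row 0 (cofactor expansion): det(Y) = a*(e*i - f*h) - b*(d*i - f*g) + c*(d*h - e*g), where the 3×3 is [[a, b, c], [d, e, f], [g, h, i]].
Minor M_00 = (10)*(-4) - (8)*(6) = -40 - 48 = -88.
Minor M_01 = (-6)*(-4) - (8)*(-10) = 24 + 80 = 104.
Minor M_02 = (-6)*(6) - (10)*(-10) = -36 + 100 = 64.
det(Y) = (2)*(-88) - (9)*(104) + (13)*(64) = -176 - 936 + 832 = -280.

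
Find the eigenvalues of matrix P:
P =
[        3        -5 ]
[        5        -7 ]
λ = -2, -2

Solve det(P - λI) = 0. For a 2×2 matrix the characteristic equation is λ² - (trace)λ + det = 0.
trace(P) = a + d = 3 - 7 = -4.
det(P) = a*d - b*c = (3)*(-7) - (-5)*(5) = -21 + 25 = 4.
Characteristic equation: λ² - (-4)λ + (4) = 0.
Discriminant = (-4)² - 4*(4) = 16 - 16 = 0.
λ = (-4 ± √0) / 2 = (-4 ± 0) / 2 = -2, -2.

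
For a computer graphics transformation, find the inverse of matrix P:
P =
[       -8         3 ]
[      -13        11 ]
det(P) = -49
P⁻¹ =
[   -11/49      3/49 ]
[   -13/49      8/49 ]

For a 2×2 matrix P = [[a, b], [c, d]] with det(P) ≠ 0, P⁻¹ = (1/det(P)) * [[d, -b], [-c, a]].
det(P) = (-8)*(11) - (3)*(-13) = -88 + 39 = -49.
P⁻¹ = (1/-49) * [[11, -3], [13, -8]].
Dividing each entry by -49 and reducing:
P⁻¹ =
[   -11/49      3/49 ]
[   -13/49      8/49 ]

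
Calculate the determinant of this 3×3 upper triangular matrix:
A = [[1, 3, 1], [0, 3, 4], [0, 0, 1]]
3

The determinant of a triangular matrix is the product of its diagonal entries (the off-diagonal entries above the diagonal do not affect it).
det(A) = (1) * (3) * (1) = 3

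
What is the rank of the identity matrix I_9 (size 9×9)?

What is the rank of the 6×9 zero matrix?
rank(I_9) = 9, rank(0) = 0

The identity I_9 has 9 columns that are the standard basis vectors e_1, …, e_9. These are linearly independent, so all 9 columns are pivots and rank(I_9) = 9.
The 6×9 zero matrix has every entry zero, so every row is the zero row and there are no pivots; rank(0) = 0.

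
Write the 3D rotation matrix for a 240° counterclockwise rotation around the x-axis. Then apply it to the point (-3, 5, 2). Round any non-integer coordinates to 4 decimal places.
R = [[1, 0, 0], [0, -1/2, √3/2], [0, -√3/2, -1/2]]; R·(-3, 5, 2) = (-3.0000, -0.7679, -5.3301)

Rotation matrix for 240° around x-axis:
cos(240°) = -1/2, sin(240°) = -√3/2
R = [[1, 0, 0], [0, -1/2, √3/2], [0, -√3/2, -1/2]]
Apply to (-3, 5, 2): R·[-3, 5, 2]ᵀ = (-3.0000, -0.7679, -5.3301)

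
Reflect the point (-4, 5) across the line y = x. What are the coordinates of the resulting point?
(5, -4)

Reflection across line y = x: (-4, 5) → (5, -4)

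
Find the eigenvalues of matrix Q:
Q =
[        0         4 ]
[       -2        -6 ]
λ = -4, -2

Solve det(Q - λI) = 0. For a 2×2 matrix the characteristic equation is λ² - (trace)λ + det = 0.
trace(Q) = a + d = 0 - 6 = -6.
det(Q) = a*d - b*c = (0)*(-6) - (4)*(-2) = 0 + 8 = 8.
Characteristic equation: λ² - (-6)λ + (8) = 0.
Discriminant = (-6)² - 4*(8) = 36 - 32 = 4.
λ = (-6 ± √4) / 2 = (-6 ± 2) / 2 = -4, -2.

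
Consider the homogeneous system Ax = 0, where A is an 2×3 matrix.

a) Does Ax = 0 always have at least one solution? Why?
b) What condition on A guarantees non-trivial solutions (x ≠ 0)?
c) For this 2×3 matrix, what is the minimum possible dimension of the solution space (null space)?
a) Yes, x = 0 is always a solution. b) When A has linearly dependent columns (rank < n). c) Minimum nullity = 1.

a) x = 0 satisfies A·0 = 0, so the zero vector is always a solution.
b) Non-trivial solutions exist iff the columns of A are linearly dependent, equivalently rank(A) < n (the number of columns).
c) By rank-nullity, rank(A) + nullity(A) = n = 3. Since A has only 2 rows, rank(A) ≤ 2, so nullity(A) ≥ 3 - 2 = 1.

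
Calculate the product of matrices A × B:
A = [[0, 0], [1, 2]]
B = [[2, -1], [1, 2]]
[[0, 0], [4, 3]]

Matrix multiplication:
C[0][0] = 0×2 + 0×1 = 0
C[0][1] = 0×-1 + 0×2 = 0
C[1][0] = 1×2 + 2×1 = 4
C[1][1] = 1×-1 + 2×2 = 3
Result: [[0, 0], [4, 3]]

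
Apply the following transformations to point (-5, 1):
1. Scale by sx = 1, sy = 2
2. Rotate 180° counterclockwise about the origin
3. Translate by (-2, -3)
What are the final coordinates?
(3, -5)

Step 1: Scale → (-5, 2)
Step 2: Rotate 180° → (5, -2)
Step 3: Translate → (3, -5)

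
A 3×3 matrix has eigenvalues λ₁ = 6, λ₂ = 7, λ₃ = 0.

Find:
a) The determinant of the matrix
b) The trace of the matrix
det = 0, trace = 13

Two standard eigenvalue identities:
- det(A) equals the product of the eigenvalues (counted with multiplicity).
- trace(A) equals the sum of the eigenvalues.
det(A) = (6)*(7)*(0) = 0.
trace(A) = 6 + 7 + 0 = 13.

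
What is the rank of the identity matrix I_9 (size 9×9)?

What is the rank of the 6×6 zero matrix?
rank(I_9) = 9, rank(0) = 0

The identity I_9 has 9 columns that are the standard basis vectors e_1, …, e_9. These are linearly independent, so all 9 columns are pivots and rank(I_9) = 9.
The 6×6 zero matrix has every entry zero, so every row is the zero row and there are no pivots; rank(0) = 0.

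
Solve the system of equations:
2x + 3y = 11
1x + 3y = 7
x = 4, y = 1

Use elimination (row reduction):
Equation 1: 2x + 3y = 11.
Equation 2: 1x + 3y = 7.
Multiply Eq1 by 1 and Eq2 by 2: 2x + 3y = 11;  2x + 6y = 14.
Subtract: (3)y = 3, so y = 1.
Back-substitute into Eq1: 2x + 3*(1) = 11, so x = 4.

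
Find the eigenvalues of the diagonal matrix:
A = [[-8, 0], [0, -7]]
λ₁ = -8, λ₂ = -7

The characteristic polynomial of A is det(A - λI) = (-8 - λ)(-7 - λ) = 0.
The roots are λ = -8 and λ = -7, so the eigenvalues are the diagonal entries.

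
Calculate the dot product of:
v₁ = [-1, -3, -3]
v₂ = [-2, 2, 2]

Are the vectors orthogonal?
-10, No

The dot product is the sum of products of corresponding components.
v₁·v₂ = (-1)*(-2) + (-3)*(2) + (-3)*(2) = 2 - 6 - 6 = -10.
Two vectors are orthogonal iff their dot product is 0; here the dot product is -10, so the vectors are not orthogonal.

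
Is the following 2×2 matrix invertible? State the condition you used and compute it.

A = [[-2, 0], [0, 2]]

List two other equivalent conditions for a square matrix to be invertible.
Yes, invertible; det(A) = -4 ≠ 0. Equivalent conditions: rank(A) = 2; Ax = 0 has only the trivial solution; 0 is not an eigenvalue; the columns of A are linearly independent.

To check invertibility, compute det(A).
The given matrix is triangular, so det(A) equals the product of its diagonal entries = -4 ≠ 0.
Since det(A) ≠ 0, A is invertible.
Equivalent conditions for a square matrix A to be invertible:
- rank(A) = 2 (full rank).
- The homogeneous system Ax = 0 has only the trivial solution x = 0.
- 0 is not an eigenvalue of A.
- The columns (equivalently rows) of A are linearly independent.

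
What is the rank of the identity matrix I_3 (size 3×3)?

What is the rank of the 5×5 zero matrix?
rank(I_3) = 3, rank(0) = 0

The identity I_3 has 3 columns that are the standard basis vectors e_1, …, e_3. These are linearly independent, so all 3 columns are pivots and rank(I_3) = 3.
The 5×5 zero matrix has every entry zero, so every row is the zero row and there are no pivots; rank(0) = 0.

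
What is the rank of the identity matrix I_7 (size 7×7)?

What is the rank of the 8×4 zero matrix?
rank(I_7) = 7, rank(0) = 0

The identity I_7 has 7 columns that are the standard basis vectors e_1, …, e_7. These are linearly independent, so all 7 columns are pivots and rank(I_7) = 7.
The 8×4 zero matrix has every entry zero, so every row is the zero row and there are no pivots; rank(0) = 0.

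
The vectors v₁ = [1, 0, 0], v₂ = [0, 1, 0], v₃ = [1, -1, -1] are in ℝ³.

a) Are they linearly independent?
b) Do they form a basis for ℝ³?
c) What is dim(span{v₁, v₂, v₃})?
Yes independent, yes basis, dim = 3

Stack v₁, v₂, v₃ as rows of a 3×3 matrix.
[[1, 0, 0]; [0, 1, 0]; [1, -1, -1]] is already lower triangular with nonzero diagonal entries (1, 1, -1), so its determinant is the product of the diagonal entries, det = (1)·(1)·(-1) = -1 ≠ 0, and the rows are linearly independent.
Three linearly independent vectors in ℝ³ form a basis for ℝ³, so dim(span{v₁,v₂,v₃}) = 3.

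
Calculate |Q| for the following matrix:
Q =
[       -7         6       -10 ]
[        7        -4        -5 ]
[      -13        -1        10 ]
det(Q) = 875

Expand along row 0 (cofactor expansion): det(Q) = a*(e*i - f*h) - b*(d*i - f*g) + c*(d*h - e*g), where the 3×3 is [[a, b, c], [d, e, f], [g, h, i]].
Minor M_00 = (-4)*(10) - (-5)*(-1) = -40 - 5 = -45.
Minor M_01 = (7)*(10) - (-5)*(-13) = 70 - 65 = 5.
Minor M_02 = (7)*(-1) - (-4)*(-13) = -7 - 52 = -59.
det(Q) = (-7)*(-45) - (6)*(5) + (-10)*(-59) = 315 - 30 + 590 = 875.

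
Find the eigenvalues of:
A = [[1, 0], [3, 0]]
λ = 0, 1

Solve det(A - λI) = 0. For a 2×2 matrix this is λ² - (trace)λ + det = 0.
trace(A) = 1 + 0 = 1.
det(A) = (1)*(0) - (0)*(3) = 0 - 0 = 0.
Characteristic equation: λ² - (1)λ + (0) = 0.
Discriminant: (1)² - 4*(0) = 1 - 0 = 1.
Roots: λ = (1 ± √1) / 2 = 0, 1.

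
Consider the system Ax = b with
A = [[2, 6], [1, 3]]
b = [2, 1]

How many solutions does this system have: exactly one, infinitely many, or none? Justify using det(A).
Infinitely many solutions

det(A) = (2)*(3) - (6)*(1) = 0, so A is singular (column 2 is 3 times column 1).
b = [2, 1] = 1 * column 1 of A, so b lies in the column space of A.
A singular matrix whose right-hand side is in its column space gives a 1-parameter family of solutions — infinitely many.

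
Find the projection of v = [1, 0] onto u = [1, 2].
[1/5, 2/5]

The projection of v onto u is proj_u(v) = ((v·u) / (u·u)) · u.
v·u = (1)*(1) + (0)*(2) = 1.
u·u = (1)*(1) + (2)*(2) = 5.
coefficient = 1 / 5 = 1/5.
proj_u(v) = 1/5 · [1, 2] = [1/5, 2/5].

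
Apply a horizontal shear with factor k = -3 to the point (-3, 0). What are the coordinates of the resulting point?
(-3, 0)

Shear matrix for horizontal shear with factor k = -3:
[[1, -3], [0, 1]]
Result: (-3, 0) → (-3, 0)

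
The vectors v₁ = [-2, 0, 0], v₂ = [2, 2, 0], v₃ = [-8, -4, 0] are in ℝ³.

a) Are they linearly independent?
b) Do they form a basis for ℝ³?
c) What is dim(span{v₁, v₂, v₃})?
Not independent, not a basis, dim(span) = 2

Check whether v₃ can be written as a linear combination of v₁ and v₂.
v₃ = (2)·v₁ + (-2)·v₂ = [-8, -4, 0], so the three vectors are linearly dependent.
Thus they do not form a basis for ℝ³, and dim(span{v₁, v₂, v₃}) = 2 (spanned by v₁ and v₂).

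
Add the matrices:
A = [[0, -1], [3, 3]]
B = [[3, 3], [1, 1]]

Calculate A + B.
[[3, 2], [4, 4]]

Add corresponding elements:
(0)+(3)=3
(-1)+(3)=2
(3)+(1)=4
(3)+(1)=4
A + B = [[3, 2], [4, 4]]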